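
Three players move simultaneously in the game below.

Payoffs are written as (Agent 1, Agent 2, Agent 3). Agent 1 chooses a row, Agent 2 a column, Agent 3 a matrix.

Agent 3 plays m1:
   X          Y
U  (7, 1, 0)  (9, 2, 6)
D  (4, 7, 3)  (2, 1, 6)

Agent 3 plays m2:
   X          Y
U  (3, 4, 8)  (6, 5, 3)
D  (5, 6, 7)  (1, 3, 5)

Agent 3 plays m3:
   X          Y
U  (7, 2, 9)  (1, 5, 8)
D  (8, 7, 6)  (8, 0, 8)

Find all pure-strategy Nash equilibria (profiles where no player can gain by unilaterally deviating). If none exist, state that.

(D, X, m2)

(U, X, m1): Agent 2 can switch to Y (1 → 2). Not NE.
(U, X, m2): Agent 1 can switch to D (3 → 5). Not NE.
(U, X, m3): Agent 1 can switch to D (7 → 8). Not NE.
(U, Y, m1): Agent 3 can switch to m3 (6 → 8). Not NE.
(U, Y, m2): Agent 3 can switch to m1 (3 → 6). Not NE.
(U, Y, m3): Agent 1 can switch to D (1 → 8). Not NE.
(D, X, m1): Agent 1 can switch to U (4 → 7). Not NE.
(D, X, m2): Agent 1 gets 5, best alternative 3; Agent 2 gets 6, best alternative 3; Agent 3 gets 7, best alternative 6. No profitable deviation — NE.
(D, X, m3): Agent 3 can switch to m2 (6 → 7). Not NE.
(D, Y, m1): Agent 1 can switch to U (2 → 9). Not NE.
(D, Y, m2): Agent 1 can switch to U (1 → 6). Not NE.
(The remaining 1 profile has a profitable deviation by the same check.)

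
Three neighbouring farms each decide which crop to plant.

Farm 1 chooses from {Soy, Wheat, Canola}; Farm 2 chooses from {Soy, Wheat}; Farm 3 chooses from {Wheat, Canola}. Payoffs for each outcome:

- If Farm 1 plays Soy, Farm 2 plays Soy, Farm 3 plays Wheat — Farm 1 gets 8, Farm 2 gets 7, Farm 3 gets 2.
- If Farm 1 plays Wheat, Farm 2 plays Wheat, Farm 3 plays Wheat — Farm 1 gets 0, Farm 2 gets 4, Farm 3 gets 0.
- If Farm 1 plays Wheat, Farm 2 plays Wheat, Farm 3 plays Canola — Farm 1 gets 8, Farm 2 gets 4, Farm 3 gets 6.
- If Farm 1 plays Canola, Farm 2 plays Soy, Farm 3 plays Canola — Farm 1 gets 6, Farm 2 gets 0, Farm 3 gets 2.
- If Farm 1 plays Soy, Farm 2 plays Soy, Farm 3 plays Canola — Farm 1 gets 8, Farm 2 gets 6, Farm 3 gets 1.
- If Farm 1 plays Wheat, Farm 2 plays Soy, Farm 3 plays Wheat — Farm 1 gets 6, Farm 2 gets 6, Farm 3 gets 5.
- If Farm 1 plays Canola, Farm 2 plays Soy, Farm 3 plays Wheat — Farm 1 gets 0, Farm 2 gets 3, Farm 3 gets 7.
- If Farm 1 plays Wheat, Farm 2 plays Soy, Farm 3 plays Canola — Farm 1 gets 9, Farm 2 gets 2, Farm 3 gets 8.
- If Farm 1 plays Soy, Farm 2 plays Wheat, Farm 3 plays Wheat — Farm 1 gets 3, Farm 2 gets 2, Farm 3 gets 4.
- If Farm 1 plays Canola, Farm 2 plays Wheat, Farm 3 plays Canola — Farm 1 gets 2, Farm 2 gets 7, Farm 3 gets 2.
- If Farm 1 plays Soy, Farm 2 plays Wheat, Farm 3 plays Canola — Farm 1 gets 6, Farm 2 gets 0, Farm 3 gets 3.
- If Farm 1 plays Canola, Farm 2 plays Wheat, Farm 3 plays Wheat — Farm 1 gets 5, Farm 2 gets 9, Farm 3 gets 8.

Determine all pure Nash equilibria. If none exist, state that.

The pure Nash equilibria are (Soy, Soy, Wheat), (Wheat, Wheat, Canola), (Canola, Wheat, Wheat).

Farm 1 against (Soy, Wheat): payoffs 8, 6, 0 → best response Soy.
Farm 1 against (Soy, Canola): payoffs 8, 9, 6 → best response Wheat.
Farm 1 against (Wheat, Wheat): payoffs 3, 0, 5 → best response Canola.
Farm 1 against (Wheat, Canola): payoffs 6, 8, 2 → best response Wheat.
Farm 2 against (Soy, Wheat): payoffs 7, 2 → best response Soy.
Farm 2 against (Soy, Canola): payoffs 6, 0 → best response Soy.
Farm 2 against (Wheat, Wheat): payoffs 6, 4 → best response Soy.
Farm 2 against (Wheat, Canola): payoffs 2, 4 → best response Wheat.
Farm 2 against (Canola, Wheat): payoffs 3, 9 → best response Wheat.
Farm 2 against (Canola, Canola): payoffs 0, 7 → best response Wheat.
Farm 3 against (Soy, Soy): payoffs 2, 1 → best response Wheat.
Farm 3 against (Soy, Wheat): payoffs 4, 3 → best response Wheat.
Farm 3 against (Wheat, Soy): payoffs 5, 8 → best response Canola.
Farm 3 against (Wheat, Wheat): payoffs 0, 6 → best response Canola.
Farm 3 against (Canola, Soy): payoffs 7, 2 → best response Wheat.
Farm 3 against (Canola, Wheat): payoffs 8, 2 → best response Wheat.
Mutual best responses: (Soy, Soy, Wheat); (Wheat, Wheat, Canola); (Canola, Wheat, Wheat).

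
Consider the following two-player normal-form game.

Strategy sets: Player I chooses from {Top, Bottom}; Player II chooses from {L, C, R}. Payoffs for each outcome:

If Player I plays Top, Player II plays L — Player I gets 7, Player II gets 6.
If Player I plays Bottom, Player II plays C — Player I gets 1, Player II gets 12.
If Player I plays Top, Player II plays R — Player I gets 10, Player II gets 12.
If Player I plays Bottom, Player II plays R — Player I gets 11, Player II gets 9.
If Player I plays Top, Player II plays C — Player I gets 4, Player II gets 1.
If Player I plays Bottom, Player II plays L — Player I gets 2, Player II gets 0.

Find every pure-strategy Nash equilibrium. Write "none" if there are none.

(Top, L): Player II can switch to R (6 → 12). Not NE.
(Top, C): Player II can switch to L (1 → 6). Not NE.
(Top, R): Player I can switch to Bottom (10 → 11). Not NE.
(Bottom, L): Player I can switch to Top (2 → 7). Not NE.
(Bottom, C): Player I can switch to Top (1 → 4). Not NE.
(Bottom, R): Player II can switch to C (9 → 12). Not NE.

No pure-strategy Nash equilibrium.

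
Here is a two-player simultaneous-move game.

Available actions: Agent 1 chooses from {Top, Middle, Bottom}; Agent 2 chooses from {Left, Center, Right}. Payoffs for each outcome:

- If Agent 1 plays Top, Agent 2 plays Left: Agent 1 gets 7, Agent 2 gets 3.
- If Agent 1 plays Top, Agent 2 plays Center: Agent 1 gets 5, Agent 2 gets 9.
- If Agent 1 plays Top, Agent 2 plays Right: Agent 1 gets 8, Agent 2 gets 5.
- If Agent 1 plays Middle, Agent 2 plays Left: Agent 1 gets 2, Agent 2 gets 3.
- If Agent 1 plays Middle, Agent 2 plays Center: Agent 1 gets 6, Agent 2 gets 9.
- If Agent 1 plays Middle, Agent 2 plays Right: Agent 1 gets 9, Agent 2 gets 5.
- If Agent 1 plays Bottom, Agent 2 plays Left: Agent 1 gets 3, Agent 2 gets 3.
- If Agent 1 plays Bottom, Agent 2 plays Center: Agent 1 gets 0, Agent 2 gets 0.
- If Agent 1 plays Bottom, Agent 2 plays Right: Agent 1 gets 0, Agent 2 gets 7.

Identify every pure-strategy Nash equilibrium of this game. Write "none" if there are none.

Agent 1 against Left: payoffs 7, 2, 3 → best response Top.
Agent 1 against Center: payoffs 5, 6, 0 → best response Middle.
Agent 1 against Right: payoffs 8, 9, 0 → best response Middle.
Agent 2 against Top: payoffs 3, 9, 5 → best response Center.
Agent 2 against Middle: payoffs 3, 9, 5 → best response Center.
Agent 2 against Bottom: payoffs 3, 0, 7 → best response Right.
Mutual best responses: (Middle, Center).

(Middle, Center)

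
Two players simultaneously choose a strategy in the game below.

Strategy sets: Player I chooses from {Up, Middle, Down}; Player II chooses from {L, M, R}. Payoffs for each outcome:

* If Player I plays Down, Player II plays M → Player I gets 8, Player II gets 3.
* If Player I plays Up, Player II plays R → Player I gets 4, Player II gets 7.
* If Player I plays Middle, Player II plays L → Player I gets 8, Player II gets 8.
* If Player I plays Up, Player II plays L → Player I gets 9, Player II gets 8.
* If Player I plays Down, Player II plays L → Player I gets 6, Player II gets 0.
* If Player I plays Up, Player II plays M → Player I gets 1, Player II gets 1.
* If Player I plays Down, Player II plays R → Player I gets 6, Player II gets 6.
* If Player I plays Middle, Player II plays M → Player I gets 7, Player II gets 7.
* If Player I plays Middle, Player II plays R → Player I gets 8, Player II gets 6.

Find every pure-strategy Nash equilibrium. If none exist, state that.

Player I against L: payoffs 9, 8, 6 → best response Up.
Player I against M: payoffs 1, 7, 8 → best response Down.
Player I against R: payoffs 4, 8, 6 → best response Middle.
Player II against Up: payoffs 8, 1, 7 → best response L.
Player II against Middle: payoffs 8, 7, 6 → best response L.
Player II against Down: payoffs 0, 3, 6 → best response R.
Mutual best responses: (Up, L).

The unique pure-strategy Nash equilibrium is (Up, L).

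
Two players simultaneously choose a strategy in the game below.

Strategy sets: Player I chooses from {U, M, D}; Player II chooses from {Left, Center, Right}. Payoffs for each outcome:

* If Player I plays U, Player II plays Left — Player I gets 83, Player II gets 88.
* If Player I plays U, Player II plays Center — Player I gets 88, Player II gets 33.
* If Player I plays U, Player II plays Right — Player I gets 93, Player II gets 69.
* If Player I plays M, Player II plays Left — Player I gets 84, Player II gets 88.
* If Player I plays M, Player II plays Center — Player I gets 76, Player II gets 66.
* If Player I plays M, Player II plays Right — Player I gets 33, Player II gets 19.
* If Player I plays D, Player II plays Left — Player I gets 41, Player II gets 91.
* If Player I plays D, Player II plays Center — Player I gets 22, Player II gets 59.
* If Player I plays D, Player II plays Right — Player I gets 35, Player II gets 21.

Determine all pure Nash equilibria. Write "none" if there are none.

(M, Left)

For each strategy profile, look for a profitable unilateral deviation.
(U, Left): Player I can switch to M (83 → 84). Not NE.
(U, Center): Player II can switch to Left (33 → 88). Not NE.
(U, Right): Player II can switch to Left (69 → 88). Not NE.
(M, Left): Player I gets 84, best alternative 83; Player II gets 88, best alternative 66. No profitable deviation — NE.
(M, Center): Player I can switch to U (76 → 88). Not NE.
(M, Right): Player I can switch to U (33 → 93). Not NE.
(D, Left): Player I can switch to U (41 → 83). Not NE.
(D, Center): Player I can switch to U (22 → 88). Not NE.
(D, Right): Player I can switch to U (35 → 93). Not NE.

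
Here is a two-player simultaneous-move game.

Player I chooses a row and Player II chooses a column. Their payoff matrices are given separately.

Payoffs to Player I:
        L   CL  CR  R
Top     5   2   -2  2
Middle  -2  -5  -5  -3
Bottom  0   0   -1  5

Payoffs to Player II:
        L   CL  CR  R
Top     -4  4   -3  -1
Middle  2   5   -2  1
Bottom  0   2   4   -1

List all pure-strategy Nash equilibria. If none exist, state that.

(Top, L): Player II can switch to CL (-4 → 4). Not NE.
(Top, CL): Player I gets 2, best alternative 0; Player II gets 4, best alternative -1. No profitable deviation — NE.
(Top, CR): Player I can switch to Bottom (-2 → -1). Not NE.
(Top, R): Player I can switch to Bottom (2 → 5). Not NE.
(Middle, L): Player I can switch to Top (-2 → 5). Not NE.
(Middle, CL): Player I can switch to Top (-5 → 2). Not NE.
(Middle, CR): Player I can switch to Top (-5 → -2). Not NE.
(Middle, R): Player I can switch to Top (-3 → 2). Not NE.
(Bottom, L): Player I can switch to Top (0 → 5). Not NE.
(Bottom, CL): Player I can switch to Top (0 → 2). Not NE.
(Bottom, CR): Player I gets -1, best alternative -2; Player II gets 4, best alternative 2. No profitable deviation — NE.
(Bottom, R): Player II can switch to L (-1 → 0). Not NE.

Pure-strategy Nash equilibria: (Top, CL) and (Bottom, CR)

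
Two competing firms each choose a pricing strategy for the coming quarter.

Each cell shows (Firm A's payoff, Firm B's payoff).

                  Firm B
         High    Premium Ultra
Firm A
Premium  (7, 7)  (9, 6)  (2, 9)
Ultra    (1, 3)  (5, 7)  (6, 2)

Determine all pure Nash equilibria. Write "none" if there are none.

This game has no pure Nash equilibrium.

Firm A against High: payoffs 7, 1 → best response Premium.
Firm A against Premium: payoffs 9, 5 → best response Premium.
Firm A against Ultra: payoffs 2, 6 → best response Ultra.
Firm B against Premium: payoffs 7, 6, 9 → best response Ultra.
Firm B against Ultra: payoffs 3, 7, 2 → best response Premium.
No profile is a mutual best response for all players.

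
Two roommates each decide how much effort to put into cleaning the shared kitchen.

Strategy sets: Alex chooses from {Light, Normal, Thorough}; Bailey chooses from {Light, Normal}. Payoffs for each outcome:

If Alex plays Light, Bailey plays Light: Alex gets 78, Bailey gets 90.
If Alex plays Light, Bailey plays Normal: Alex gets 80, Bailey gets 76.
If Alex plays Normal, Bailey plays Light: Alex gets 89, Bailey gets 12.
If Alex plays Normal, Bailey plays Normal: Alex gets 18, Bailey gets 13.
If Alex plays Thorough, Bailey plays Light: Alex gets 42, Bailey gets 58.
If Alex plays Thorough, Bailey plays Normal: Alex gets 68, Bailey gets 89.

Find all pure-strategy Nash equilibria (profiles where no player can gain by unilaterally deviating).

none

Alex against Light: payoffs 78, 89, 42 → best response Normal.
Alex against Normal: payoffs 80, 18, 68 → best response Light.
Bailey against Light: payoffs 90, 76 → best response Light.
Bailey against Normal: payoffs 12, 13 → best response Normal.
Bailey against Thorough: payoffs 58, 89 → best response Normal.
No profile is a mutual best response for all players.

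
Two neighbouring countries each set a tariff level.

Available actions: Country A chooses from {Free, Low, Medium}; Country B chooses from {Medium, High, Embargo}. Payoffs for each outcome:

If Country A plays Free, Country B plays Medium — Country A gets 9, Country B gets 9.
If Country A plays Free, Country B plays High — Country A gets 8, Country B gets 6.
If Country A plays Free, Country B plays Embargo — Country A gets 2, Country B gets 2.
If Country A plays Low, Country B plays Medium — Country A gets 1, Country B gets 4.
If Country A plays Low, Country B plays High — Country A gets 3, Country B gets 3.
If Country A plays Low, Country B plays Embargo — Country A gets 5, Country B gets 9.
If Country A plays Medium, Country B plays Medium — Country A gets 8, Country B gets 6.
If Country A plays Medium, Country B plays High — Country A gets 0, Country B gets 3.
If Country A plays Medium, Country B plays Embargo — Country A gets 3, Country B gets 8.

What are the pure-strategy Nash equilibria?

Pure-strategy Nash equilibria: (Free, Medium) and (Low, Embargo)

(Free, Medium): Country A gets 9, best alternative 8; Country B gets 9, best alternative 6. No profitable deviation — NE.
(Free, High): Country B can switch to Medium (6 → 9). Not NE.
(Free, Embargo): Country A can switch to Low (2 → 5). Not NE.
(Low, Medium): Country A can switch to Free (1 → 9). Not NE.
(Low, High): Country A can switch to Free (3 → 8). Not NE.
(Low, Embargo): Country A gets 5, best alternative 3; Country B gets 9, best alternative 4. No profitable deviation — NE.
(Medium, Medium): Country A can switch to Free (8 → 9). Not NE.
(Medium, High): Country A can switch to Free (0 → 8). Not NE.
(The remaining 1 profile has a profitable deviation by the same check.)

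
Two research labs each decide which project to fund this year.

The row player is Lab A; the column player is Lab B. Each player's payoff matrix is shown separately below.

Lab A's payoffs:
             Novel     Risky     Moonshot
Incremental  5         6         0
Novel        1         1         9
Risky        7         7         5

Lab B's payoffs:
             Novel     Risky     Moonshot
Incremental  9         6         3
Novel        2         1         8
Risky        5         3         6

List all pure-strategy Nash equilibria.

(Novel, Moonshot)

(Incremental, Novel): Lab A can switch to Risky (5 → 7). Not NE.
(Incremental, Risky): Lab A can switch to Risky (6 → 7). Not NE.
(Incremental, Moonshot): Lab A can switch to Novel (0 → 9). Not NE.
(Novel, Novel): Lab A can switch to Incremental (1 → 5). Not NE.
(Novel, Risky): Lab A can switch to Incremental (1 → 6). Not NE.
(Novel, Moonshot): Lab A gets 9, best alternative 5; Lab B gets 8, best alternative 2. No profitable deviation — NE.
(Risky, Novel): Lab B can switch to Moonshot (5 → 6). Not NE.
(Risky, Risky): Lab B can switch to Novel (3 → 5). Not NE.
(Risky, Moonshot): Lab A can switch to Novel (5 → 9). Not NE.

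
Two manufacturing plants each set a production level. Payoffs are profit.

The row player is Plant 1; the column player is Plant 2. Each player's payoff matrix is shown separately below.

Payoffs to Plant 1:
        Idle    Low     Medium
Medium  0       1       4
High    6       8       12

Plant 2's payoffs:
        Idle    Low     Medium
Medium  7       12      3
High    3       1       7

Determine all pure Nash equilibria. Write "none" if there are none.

The unique pure-strategy Nash equilibrium is (High, Medium).

Mark each player's best response to every combination of opponents' strategies; a profile where every player is best-responding is a pure Nash equilibrium.
Plant 1 against Idle: payoffs 0, 6 → best response High.
Plant 1 against Low: payoffs 1, 8 → best response High.
Plant 1 against Medium: payoffs 4, 12 → best response High.
Plant 2 against Medium: payoffs 7, 12, 3 → best response Low.
Plant 2 against High: payoffs 3, 1, 7 → best response Medium.
Mutual best responses: (High, Medium).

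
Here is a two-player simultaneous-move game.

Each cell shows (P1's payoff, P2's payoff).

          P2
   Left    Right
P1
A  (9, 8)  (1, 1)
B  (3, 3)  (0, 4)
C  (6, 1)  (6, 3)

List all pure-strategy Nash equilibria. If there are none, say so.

(A, Left) and (C, Right)

For each strategy profile, look for a profitable unilateral deviation.
(A, Left): P1 gets 9, best alternative 6; P2 gets 8, best alternative 1. No profitable deviation — NE.
(A, Right): P1 can switch to C (1 → 6). Not NE.
(B, Left): P1 can switch to A (3 → 9). Not NE.
(B, Right): P1 can switch to A (0 → 1). Not NE.
(C, Left): P1 can switch to A (6 → 9). Not NE.
(C, Right): P1 gets 6, best alternative 1; P2 gets 3, best alternative 1. No profitable deviation — NE.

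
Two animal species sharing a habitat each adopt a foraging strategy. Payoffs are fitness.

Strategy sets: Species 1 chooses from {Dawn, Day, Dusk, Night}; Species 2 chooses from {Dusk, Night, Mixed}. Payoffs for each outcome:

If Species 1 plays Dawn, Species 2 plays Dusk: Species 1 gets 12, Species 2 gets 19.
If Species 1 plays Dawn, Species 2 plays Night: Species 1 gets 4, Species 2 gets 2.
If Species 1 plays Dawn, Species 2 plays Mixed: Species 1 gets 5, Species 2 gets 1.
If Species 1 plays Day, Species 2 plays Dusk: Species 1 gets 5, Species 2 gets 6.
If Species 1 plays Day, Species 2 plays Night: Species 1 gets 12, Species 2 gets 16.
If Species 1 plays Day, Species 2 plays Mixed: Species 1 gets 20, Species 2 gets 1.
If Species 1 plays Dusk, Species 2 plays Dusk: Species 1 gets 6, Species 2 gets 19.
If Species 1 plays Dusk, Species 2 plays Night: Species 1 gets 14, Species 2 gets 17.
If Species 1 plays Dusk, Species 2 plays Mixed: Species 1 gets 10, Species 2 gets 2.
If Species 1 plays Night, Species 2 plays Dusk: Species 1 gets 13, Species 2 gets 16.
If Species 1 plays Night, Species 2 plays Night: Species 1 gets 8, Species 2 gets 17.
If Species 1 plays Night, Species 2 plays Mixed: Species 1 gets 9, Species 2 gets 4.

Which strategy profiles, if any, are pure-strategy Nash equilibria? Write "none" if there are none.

This game has no pure Nash equilibrium.

Mark each player's best response to every combination of opponents' strategies; a profile where every player is best-responding is a pure Nash equilibrium.
Species 1 against Dusk: payoffs 12, 5, 6, 13 → best response Night.
Species 1 against Night: payoffs 4, 12, 14, 8 → best response Dusk.
Species 1 against Mixed: payoffs 5, 20, 10, 9 → best response Day.
Species 2 against Dawn: payoffs 19, 2, 1 → best response Dusk.
Species 2 against Day: payoffs 6, 16, 1 → best response Night.
Species 2 against Dusk: payoffs 19, 17, 2 → best response Dusk.
Species 2 against Night: payoffs 16, 17, 4 → best response Night.
No profile is a mutual best response for all players.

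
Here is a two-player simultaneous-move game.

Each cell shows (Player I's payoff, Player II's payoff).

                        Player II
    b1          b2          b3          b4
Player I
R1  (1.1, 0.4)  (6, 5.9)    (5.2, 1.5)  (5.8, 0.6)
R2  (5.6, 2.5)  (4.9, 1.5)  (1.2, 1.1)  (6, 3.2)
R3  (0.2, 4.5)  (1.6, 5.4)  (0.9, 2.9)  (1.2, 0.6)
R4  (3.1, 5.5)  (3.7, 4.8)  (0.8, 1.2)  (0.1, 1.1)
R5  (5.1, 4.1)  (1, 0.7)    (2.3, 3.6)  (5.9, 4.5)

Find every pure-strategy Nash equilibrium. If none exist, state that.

Pure-strategy Nash equilibria: (R1, b2), (R2, b4)

Player I against b1: payoffs 1.1, 5.6, 0.2, 3.1, 5.1 → best response R2.
Player I against b2: payoffs 6, 4.9, 1.6, 3.7, 1 → best response R1.
Player I against b3: payoffs 5.2, 1.2, 0.9, 0.8, 2.3 → best response R1.
Player I against b4: payoffs 5.8, 6, 1.2, 0.1, 5.9 → best response R2.
Player II against R1: payoffs 0.4, 5.9, 1.5, 0.6 → best response b2.
Player II against R2: payoffs 2.5, 1.5, 1.1, 3.2 → best response b4.
Player II against R3: payoffs 4.5, 5.4, 2.9, 0.6 → best response b2.
Player II against R4: payoffs 5.5, 4.8, 1.2, 1.1 → best response b1.
Player II against R5: payoffs 4.1, 0.7, 3.6, 4.5 → best response b4.
Mutual best responses: (R1, b2); (R2, b4).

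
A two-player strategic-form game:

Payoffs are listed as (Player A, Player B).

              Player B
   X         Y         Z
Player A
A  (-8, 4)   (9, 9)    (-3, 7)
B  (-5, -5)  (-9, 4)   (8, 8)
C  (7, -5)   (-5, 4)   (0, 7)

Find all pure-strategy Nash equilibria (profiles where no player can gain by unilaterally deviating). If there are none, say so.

Player A against X: payoffs -8, -5, 7 → best response C.
Player A against Y: payoffs 9, -9, -5 → best response A.
Player A against Z: payoffs -3, 8, 0 → best response B.
Player B against A: payoffs 4, 9, 7 → best response Y.
Player B against B: payoffs -5, 4, 8 → best response Z.
Player B against C: payoffs -5, 4, 7 → best response Z.
Mutual best responses: (A, Y); (B, Z).

The pure Nash equilibria are (A, Y), (B, Z).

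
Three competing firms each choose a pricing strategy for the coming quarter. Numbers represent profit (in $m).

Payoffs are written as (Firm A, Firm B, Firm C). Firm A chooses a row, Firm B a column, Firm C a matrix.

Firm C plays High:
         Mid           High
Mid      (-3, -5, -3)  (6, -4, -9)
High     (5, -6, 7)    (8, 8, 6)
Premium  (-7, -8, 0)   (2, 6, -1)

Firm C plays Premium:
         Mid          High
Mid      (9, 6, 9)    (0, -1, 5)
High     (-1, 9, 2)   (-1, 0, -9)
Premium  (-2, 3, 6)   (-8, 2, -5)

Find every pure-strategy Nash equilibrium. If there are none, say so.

Pure-strategy Nash equilibria: (Mid, Mid, Premium) and (High, High, High)

Firm A against (Mid, High): payoffs -3, 5, -7 → best response High.
Firm A against (Mid, Premium): payoffs 9, -1, -2 → best response Mid.
Firm A against (High, High): payoffs 6, 8, 2 → best response High.
Firm A against (High, Premium): payoffs 0, -1, -8 → best response Mid.
Firm B against (Mid, High): payoffs -5, -4 → best response High.
Firm B against (Mid, Premium): payoffs 6, -1 → best response Mid.
Firm B against (High, High): payoffs -6, 8 → best response High.
Firm B against (High, Premium): payoffs 9, 0 → best response Mid.
Firm B against (Premium, High): payoffs -8, 6 → best response High.
Firm B against (Premium, Premium): payoffs 3, 2 → best response Mid.
Firm C against (Mid, Mid): payoffs -3, 9 → best response Premium.
Firm C against (Mid, High): payoffs -9, 5 → best response Premium.
Firm C against (High, Mid): payoffs 7, 2 → best response High.
Firm C against (High, High): payoffs 6, -9 → best response High.
Firm C against (Premium, Mid): payoffs 0, 6 → best response Premium.
Firm C against (Premium, High): payoffs -1, -5 → best response High.
Mutual best responses: (Mid, Mid, Premium); (High, High, High).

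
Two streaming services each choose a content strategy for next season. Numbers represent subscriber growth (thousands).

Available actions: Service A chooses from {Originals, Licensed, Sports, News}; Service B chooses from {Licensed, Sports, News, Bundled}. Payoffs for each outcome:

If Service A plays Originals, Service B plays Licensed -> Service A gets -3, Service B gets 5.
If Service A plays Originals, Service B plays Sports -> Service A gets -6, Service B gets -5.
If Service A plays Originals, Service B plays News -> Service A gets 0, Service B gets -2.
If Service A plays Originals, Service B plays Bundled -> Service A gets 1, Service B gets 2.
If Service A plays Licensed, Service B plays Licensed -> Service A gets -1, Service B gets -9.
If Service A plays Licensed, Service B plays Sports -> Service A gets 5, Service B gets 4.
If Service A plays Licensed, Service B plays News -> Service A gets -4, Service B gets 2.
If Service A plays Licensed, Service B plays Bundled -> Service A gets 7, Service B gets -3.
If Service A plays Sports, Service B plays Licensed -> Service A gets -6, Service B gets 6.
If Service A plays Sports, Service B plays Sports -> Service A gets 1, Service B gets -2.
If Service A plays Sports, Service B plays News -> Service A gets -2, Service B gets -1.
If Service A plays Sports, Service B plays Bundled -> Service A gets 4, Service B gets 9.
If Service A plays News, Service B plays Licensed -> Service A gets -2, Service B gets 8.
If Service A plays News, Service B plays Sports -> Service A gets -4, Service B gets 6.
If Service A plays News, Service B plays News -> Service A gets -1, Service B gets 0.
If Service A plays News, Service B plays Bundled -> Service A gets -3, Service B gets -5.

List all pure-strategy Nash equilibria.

The unique pure-strategy Nash equilibrium is (Licensed, Sports).

(Originals, Licensed): Service A can switch to Licensed (-3 → -1). Not NE.
(Originals, Sports): Service A can switch to Licensed (-6 → 5). Not NE.
(Originals, News): Service B can switch to Licensed (-2 → 5). Not NE.
(Originals, Bundled): Service A can switch to Licensed (1 → 7). Not NE.
(Licensed, Licensed): Service B can switch to Sports (-9 → 4). Not NE.
(Licensed, Sports): Service A gets 5, best alternative 1; Service B gets 4, best alternative 2. No profitable deviation — NE.
(Licensed, News): Service A can switch to Originals (-4 → 0). Not NE.
(The remaining 9 profiles each have a profitable deviation by the same check.)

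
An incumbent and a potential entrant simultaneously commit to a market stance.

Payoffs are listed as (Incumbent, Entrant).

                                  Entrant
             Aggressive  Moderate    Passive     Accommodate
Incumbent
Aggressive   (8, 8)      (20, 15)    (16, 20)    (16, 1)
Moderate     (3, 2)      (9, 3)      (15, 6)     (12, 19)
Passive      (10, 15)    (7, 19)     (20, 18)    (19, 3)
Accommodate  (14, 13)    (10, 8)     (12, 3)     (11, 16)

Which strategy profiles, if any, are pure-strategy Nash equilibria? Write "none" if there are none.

For each player, find the best response to each opponent profile; mutual best responses are the pure NE.
Incumbent against Aggressive: payoffs 8, 3, 10, 14 → best response Accommodate.
Incumbent against Moderate: payoffs 20, 9, 7, 10 → best response Aggressive.
Incumbent against Passive: payoffs 16, 15, 20, 12 → best response Passive.
Incumbent against Accommodate: payoffs 16, 12, 19, 11 → best response Passive.
Entrant against Aggressive: payoffs 8, 15, 20, 1 → best response Passive.
Entrant against Moderate: payoffs 2, 3, 6, 19 → best response Accommodate.
Entrant against Passive: payoffs 15, 19, 18, 3 → best response Moderate.
Entrant against Accommodate: payoffs 13, 8, 3, 16 → best response Accommodate.
No profile is a mutual best response for all players.

none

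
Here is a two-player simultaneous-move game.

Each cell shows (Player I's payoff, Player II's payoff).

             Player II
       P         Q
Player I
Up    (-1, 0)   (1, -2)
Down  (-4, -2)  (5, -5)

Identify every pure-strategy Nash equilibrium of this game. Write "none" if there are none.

Player I against P: payoffs -1, -4 → best response Up.
Player I against Q: payoffs 1, 5 → best response Down.
Player II against Up: payoffs 0, -2 → best response P.
Player II against Down: payoffs -2, -5 → best response P.
Mutual best responses: (Up, P).

Pure NE: (Up, P)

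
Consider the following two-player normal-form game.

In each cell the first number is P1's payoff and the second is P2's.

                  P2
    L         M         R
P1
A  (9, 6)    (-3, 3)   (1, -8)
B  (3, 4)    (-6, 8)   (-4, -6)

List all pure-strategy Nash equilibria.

(A, L)

P1 against L: payoffs 9, 3 → best response A.
P1 against M: payoffs -3, -6 → best response A.
P1 against R: payoffs 1, -4 → best response A.
P2 against A: payoffs 6, 3, -8 → best response L.
P2 against B: payoffs 4, 8, -6 → best response M.
Mutual best responses: (A, L).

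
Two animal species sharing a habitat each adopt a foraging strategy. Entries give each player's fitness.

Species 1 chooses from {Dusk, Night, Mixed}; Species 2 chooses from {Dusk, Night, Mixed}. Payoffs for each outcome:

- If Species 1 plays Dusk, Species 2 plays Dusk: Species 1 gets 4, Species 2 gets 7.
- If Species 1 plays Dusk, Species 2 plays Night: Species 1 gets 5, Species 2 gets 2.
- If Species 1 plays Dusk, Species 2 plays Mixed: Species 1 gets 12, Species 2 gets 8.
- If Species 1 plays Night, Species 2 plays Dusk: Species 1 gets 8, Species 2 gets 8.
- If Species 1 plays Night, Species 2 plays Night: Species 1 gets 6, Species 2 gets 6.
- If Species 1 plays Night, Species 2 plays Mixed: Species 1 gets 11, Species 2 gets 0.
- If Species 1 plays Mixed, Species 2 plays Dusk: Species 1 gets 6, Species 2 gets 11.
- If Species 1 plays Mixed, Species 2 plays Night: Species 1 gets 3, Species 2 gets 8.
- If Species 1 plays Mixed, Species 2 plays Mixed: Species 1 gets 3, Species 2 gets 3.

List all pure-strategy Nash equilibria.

The pure Nash equilibria are (Dusk, Mixed); (Night, Dusk).

Species 1 against Dusk: payoffs 4, 8, 6 → best response Night.
Species 1 against Night: payoffs 5, 6, 3 → best response Night.
Species 1 against Mixed: payoffs 12, 11, 3 → best response Dusk.
Species 2 against Dusk: payoffs 7, 2, 8 → best response Mixed.
Species 2 against Night: payoffs 8, 6, 0 → best response Dusk.
Species 2 against Mixed: payoffs 11, 8, 3 → best response Dusk.
Mutual best responses: (Dusk, Mixed); (Night, Dusk).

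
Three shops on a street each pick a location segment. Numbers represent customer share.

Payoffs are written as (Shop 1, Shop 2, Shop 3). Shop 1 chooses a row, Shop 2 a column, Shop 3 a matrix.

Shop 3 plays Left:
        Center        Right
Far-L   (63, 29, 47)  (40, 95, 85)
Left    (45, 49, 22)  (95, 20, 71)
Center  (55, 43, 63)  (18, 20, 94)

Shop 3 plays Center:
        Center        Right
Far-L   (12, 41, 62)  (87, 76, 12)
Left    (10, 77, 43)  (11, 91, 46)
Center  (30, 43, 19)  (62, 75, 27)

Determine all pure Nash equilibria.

Shop 1 against (Center, Left): payoffs 63, 45, 55 → best response Far-L.
Shop 1 against (Center, Center): payoffs 12, 10, 30 → best response Center.
Shop 1 against (Right, Left): payoffs 40, 95, 18 → best response Left.
Shop 1 against (Right, Center): payoffs 87, 11, 62 → best response Far-L.
Shop 2 against (Far-L, Left): payoffs 29, 95 → best response Right.
Shop 2 against (Far-L, Center): payoffs 41, 76 → best response Right.
Shop 2 against (Left, Left): payoffs 49, 20 → best response Center.
Shop 2 against (Left, Center): payoffs 77, 91 → best response Right.
Shop 2 against (Center, Left): payoffs 43, 20 → best response Center.
Shop 2 against (Center, Center): payoffs 43, 75 → best response Right.
Shop 3 against (Far-L, Center): payoffs 47, 62 → best response Center.
Shop 3 against (Far-L, Right): payoffs 85, 12 → best response Left.
Shop 3 against (Left, Center): payoffs 22, 43 → best response Center.
Shop 3 against (Left, Right): payoffs 71, 46 → best response Left.
Shop 3 against (Center, Center): payoffs 63, 19 → best response Left.
Shop 3 against (Center, Right): payoffs 94, 27 → best response Left.
No profile is a mutual best response for all players.

This game has no pure Nash equilibrium.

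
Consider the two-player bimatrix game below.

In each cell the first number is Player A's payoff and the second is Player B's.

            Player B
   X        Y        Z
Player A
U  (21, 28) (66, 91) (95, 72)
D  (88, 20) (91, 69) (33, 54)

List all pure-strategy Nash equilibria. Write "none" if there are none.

(U, X): Player A can switch to D (21 → 88). Not NE.
(U, Y): Player A can switch to D (66 → 91). Not NE.
(U, Z): Player B can switch to Y (72 → 91). Not NE.
(D, X): Player B can switch to Y (20 → 69). Not NE.
(D, Y): Player A gets 91, best alternative 66; Player B gets 69, best alternative 54. No profitable deviation — NE.
(D, Z): Player A can switch to U (33 → 95). Not NE.

(D, Y)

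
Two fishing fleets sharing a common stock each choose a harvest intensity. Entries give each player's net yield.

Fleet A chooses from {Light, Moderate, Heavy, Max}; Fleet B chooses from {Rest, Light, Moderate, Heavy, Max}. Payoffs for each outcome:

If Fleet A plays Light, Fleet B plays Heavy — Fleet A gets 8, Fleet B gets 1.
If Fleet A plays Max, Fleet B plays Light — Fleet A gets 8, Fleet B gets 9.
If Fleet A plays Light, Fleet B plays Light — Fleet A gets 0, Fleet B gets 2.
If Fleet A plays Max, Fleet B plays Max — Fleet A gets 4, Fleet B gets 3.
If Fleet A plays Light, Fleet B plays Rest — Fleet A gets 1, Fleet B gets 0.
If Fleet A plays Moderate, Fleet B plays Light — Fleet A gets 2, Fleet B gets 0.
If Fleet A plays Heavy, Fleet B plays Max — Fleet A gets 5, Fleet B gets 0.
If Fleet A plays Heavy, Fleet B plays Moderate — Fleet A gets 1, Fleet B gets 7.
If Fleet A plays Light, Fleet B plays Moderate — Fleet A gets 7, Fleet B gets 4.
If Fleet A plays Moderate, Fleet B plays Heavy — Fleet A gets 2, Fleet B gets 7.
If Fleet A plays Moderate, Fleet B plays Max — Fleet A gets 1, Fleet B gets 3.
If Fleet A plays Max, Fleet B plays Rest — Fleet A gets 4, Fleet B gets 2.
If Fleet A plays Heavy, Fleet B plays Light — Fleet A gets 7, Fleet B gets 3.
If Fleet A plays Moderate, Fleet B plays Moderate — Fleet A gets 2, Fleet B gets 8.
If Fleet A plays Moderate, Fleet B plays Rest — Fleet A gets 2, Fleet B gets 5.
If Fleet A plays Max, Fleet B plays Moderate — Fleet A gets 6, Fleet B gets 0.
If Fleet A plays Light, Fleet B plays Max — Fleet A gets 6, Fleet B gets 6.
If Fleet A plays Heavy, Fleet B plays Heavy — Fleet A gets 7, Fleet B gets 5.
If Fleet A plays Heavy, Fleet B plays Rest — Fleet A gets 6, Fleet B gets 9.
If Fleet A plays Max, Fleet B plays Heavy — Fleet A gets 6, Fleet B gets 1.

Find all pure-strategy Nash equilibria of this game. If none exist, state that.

The pure Nash equilibria are (Light, Max); (Heavy, Rest); (Max, Light).

(Light, Rest): Fleet A can switch to Moderate (1 → 2). Not NE.
(Light, Light): Fleet A can switch to Moderate (0 → 2). Not NE.
(Light, Moderate): Fleet B can switch to Max (4 → 6). Not NE.
(Light, Heavy): Fleet B can switch to Light (1 → 2). Not NE.
(Light, Max): Fleet A gets 6, best alternative 5; Fleet B gets 6, best alternative 4. No profitable deviation — NE.
(Moderate, Rest): Fleet A can switch to Heavy (2 → 6). Not NE.
(Moderate, Light): Fleet A can switch to Heavy (2 → 7). Not NE.
(Moderate, Moderate): Fleet A can switch to Light (2 → 7). Not NE.
(Moderate, Heavy): Fleet A can switch to Light (2 → 8). Not NE.
(Heavy, Rest): Fleet A gets 6, best alternative 4; Fleet B gets 9, best alternative 7. No profitable deviation — NE.
(Max, Light): Fleet A gets 8, best alternative 7; Fleet B gets 9, best alternative 3. No profitable deviation — NE.
(The remaining 9 profiles each have a profitable deviation by the same check.)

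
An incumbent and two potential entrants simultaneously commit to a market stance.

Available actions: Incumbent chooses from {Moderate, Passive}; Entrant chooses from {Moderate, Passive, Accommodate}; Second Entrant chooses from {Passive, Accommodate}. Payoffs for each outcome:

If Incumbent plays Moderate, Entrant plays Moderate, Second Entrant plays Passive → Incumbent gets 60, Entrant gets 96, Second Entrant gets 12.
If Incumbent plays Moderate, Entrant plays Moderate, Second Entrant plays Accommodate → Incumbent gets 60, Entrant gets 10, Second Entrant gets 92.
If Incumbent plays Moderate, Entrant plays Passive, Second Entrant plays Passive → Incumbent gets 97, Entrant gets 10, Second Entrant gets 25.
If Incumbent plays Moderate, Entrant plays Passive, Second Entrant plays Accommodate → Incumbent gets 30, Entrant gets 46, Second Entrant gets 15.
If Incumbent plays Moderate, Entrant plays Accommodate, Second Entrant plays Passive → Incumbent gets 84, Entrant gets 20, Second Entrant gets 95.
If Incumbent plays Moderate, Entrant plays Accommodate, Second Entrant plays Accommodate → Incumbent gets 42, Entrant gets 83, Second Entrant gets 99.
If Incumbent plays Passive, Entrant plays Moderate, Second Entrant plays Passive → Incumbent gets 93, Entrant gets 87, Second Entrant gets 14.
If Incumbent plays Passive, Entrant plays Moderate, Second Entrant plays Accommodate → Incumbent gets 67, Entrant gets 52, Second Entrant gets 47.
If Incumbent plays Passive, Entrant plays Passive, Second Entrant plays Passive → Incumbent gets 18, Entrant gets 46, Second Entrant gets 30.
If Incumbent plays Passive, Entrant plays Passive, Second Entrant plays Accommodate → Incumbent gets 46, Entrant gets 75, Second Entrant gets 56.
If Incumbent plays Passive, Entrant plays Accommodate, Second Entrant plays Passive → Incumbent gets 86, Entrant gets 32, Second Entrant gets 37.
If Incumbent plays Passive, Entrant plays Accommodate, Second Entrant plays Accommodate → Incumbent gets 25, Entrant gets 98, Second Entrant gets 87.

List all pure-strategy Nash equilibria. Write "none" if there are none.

Pure NE: (Moderate, Accommodate, Accommodate)

Incumbent against (Moderate, Passive): payoffs 60, 93 → best response Passive.
Incumbent against (Moderate, Accommodate): payoffs 60, 67 → best response Passive.
Incumbent against (Passive, Passive): payoffs 97, 18 → best response Moderate.
Incumbent against (Passive, Accommodate): payoffs 30, 46 → best response Passive.
Incumbent against (Accommodate, Passive): payoffs 84, 86 → best response Passive.
Incumbent against (Accommodate, Accommodate): payoffs 42, 25 → best response Moderate.
Entrant against (Moderate, Passive): payoffs 96, 10, 20 → best response Moderate.
Entrant against (Moderate, Accommodate): payoffs 10, 46, 83 → best response Accommodate.
Entrant against (Passive, Passive): payoffs 87, 46, 32 → best response Moderate.
Entrant against (Passive, Accommodate): payoffs 52, 75, 98 → best response Accommodate.
Second Entrant against (Moderate, Moderate): payoffs 12, 92 → best response Accommodate.
Second Entrant against (Moderate, Passive): payoffs 25, 15 → best response Passive.
Second Entrant against (Moderate, Accommodate): payoffs 95, 99 → best response Accommodate.
Second Entrant against (Passive, Moderate): payoffs 14, 47 → best response Accommodate.
Second Entrant against (Passive, Passive): payoffs 30, 56 → best response Accommodate.
Second Entrant against (Passive, Accommodate): payoffs 37, 87 → best response Accommodate.
Mutual best responses: (Moderate, Accommodate, Accommodate).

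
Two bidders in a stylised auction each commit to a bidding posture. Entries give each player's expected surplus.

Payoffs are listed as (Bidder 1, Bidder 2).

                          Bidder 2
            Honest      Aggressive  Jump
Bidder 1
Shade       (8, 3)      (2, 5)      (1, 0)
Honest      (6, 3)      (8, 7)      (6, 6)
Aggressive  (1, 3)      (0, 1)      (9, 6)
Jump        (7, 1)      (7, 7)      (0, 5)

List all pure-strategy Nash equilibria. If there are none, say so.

The pure Nash equilibria are (Honest, Aggressive); (Aggressive, Jump).

For each strategy profile, look for a profitable unilateral deviation.
(Shade, Honest): Bidder 2 can switch to Aggressive (3 → 5). Not NE.
(Shade, Aggressive): Bidder 1 can switch to Honest (2 → 8). Not NE.
(Shade, Jump): Bidder 1 can switch to Honest (1 → 6). Not NE.
(Honest, Honest): Bidder 1 can switch to Shade (6 → 8). Not NE.
(Honest, Aggressive): Bidder 1 gets 8, best alternative 7; Bidder 2 gets 7, best alternative 6. No profitable deviation — NE.
(Honest, Jump): Bidder 1 can switch to Aggressive (6 → 9). Not NE.
(Aggressive, Honest): Bidder 1 can switch to Shade (1 → 8). Not NE.
(Aggressive, Aggressive): Bidder 1 can switch to Shade (0 → 2). Not NE.
(Aggressive, Jump): Bidder 1 gets 9, best alternative 6; Bidder 2 gets 6, best alternative 3. No profitable deviation — NE.
(Jump, Honest): Bidder 1 can switch to Shade (7 → 8). Not NE.
(Jump, Aggressive): Bidder 1 can switch to Honest (7 → 8). Not NE.
(Jump, Jump): Bidder 1 can switch to Shade (0 → 1). Not NE.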